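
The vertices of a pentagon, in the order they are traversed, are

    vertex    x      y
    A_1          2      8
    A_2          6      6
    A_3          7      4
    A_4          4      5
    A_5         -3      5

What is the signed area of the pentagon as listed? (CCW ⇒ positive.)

Apply Gauss's area formula: 2A = Σ (x_i·y_{i+1} − x_{i+1}·y_i), indices taken mod 5.
A_1→A_2: (2)(6) − (6)(8) = -36
A_2→A_3: (6)(4) − (7)(6) = -18
A_3→A_4: (7)(5) − (4)(4) = 19
A_4→A_5: (4)(5) − (-3)(5) = 35
A_5→A_1: (-3)(8) − (2)(5) = -34
Σ = -34
Signed area = Σ/2 = -17 (negative ⇒ clockwise traversal).

-17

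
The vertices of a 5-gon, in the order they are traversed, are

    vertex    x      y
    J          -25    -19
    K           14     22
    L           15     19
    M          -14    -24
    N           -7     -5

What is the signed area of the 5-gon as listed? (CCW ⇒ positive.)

Apply the shoelace formula: 2A = Σ (x_i·y_{i+1} − x_{i+1}·y_i), indices taken mod 5.
Σ = (-284) + (-64) + (-94) + (-98) + (8) = -532
Signed area = Σ/2 = -266 (negative ⇒ clockwise traversal).

-266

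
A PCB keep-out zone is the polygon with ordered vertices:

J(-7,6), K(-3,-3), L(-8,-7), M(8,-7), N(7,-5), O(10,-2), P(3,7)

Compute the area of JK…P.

168

Apply the shoelace formula: 2A = Σ (x_i·y_{i+1} − x_{i+1}·y_i), indices taken mod 7.
Σ = (39) + (-3) + (112) + (9) + (36) + (76) + (67) = 336
Area = |Σ|/2 = 168.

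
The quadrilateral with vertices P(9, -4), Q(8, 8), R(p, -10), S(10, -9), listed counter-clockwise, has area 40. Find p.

Write out the shoelace sum; only the two edges meeting at R involve p:
2·Area = [(8·(-10) − p·8) + (p·(-9) − 10·(-10))] + 145
       = -17·p + 165 = 80
⇒ p = 5.

5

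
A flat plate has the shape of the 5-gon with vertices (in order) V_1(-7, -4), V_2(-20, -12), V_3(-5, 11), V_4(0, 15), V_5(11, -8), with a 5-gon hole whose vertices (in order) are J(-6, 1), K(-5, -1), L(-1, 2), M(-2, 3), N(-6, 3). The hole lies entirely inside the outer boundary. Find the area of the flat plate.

Outer boundary:
Apply the surveyor's formula: 2A = Σ (x_i·y_{i+1} − x_{i+1}·y_i), indices taken mod 5.
Σ = (4) + (-280) + (-75) + (-165) + (-100) = -616
Area = |Σ|/2 = 308.
Hole:
Apply Gauss's area formula: 2A = Σ (x_i·y_{i+1} − x_{i+1}·y_i), indices taken mod 5.
Σ = (11) + (-11) + (1) + (12) + (12) = 25
Area = |Σ|/2 = 12.5.
Net area = 308 − 12.5 = 295.5.

295.5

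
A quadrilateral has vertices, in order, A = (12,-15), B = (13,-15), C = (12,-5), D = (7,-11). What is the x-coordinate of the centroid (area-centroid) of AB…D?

32/3

Apply the surveyor's formula. First the cross-terms c_i = x_i·y_{i+1} − x_{i+1}·y_i:
  15, 115, -97, 27  ⇒  2A = 60, A = 30.
Then Σ (x_i + x_{i+1})·c_i = 1920, so x̄ = 1920 / (6·30) = 32/3.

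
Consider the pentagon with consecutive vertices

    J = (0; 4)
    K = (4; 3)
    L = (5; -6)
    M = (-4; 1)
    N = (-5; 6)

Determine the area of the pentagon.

56.5

Σ = (-16) + (-39) + (-19) + (-19) + (-20) = -113
Area = |Σ|/2 = 56.5.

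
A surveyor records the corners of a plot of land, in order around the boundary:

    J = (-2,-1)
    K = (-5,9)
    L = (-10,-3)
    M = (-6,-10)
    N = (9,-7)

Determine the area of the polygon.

Apply the surveyor's formula: 2A = Σ (x_i·y_{i+1} − x_{i+1}·y_i), indices taken mod 5.
Cross-terms: -23, 105, 82, 132, -23  ⇒  Σ = 273
Area = |Σ|/2 = 136.5.

136.5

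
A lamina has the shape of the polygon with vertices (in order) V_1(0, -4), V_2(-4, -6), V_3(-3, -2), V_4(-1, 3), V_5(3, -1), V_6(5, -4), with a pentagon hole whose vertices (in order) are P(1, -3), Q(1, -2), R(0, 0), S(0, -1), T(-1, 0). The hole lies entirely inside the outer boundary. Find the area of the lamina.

Outer boundary:
Apply the shoelace formula: 2A = Σ (x_i·y_{i+1} − x_{i+1}·y_i), indices taken mod 6.
Σ = (-16) + (-10) + (-11) + (-8) + (-7) + (-20) = -72
Area = |Σ|/2 = 36.
Hole:
Apply the shoelace formula: 2A = Σ (x_i·y_{i+1} − x_{i+1}·y_i), indices taken mod 5.
Σ = (1) + (0) + (0) + (-1) + (3) = 3
Area = |Σ|/2 = 1.5.
Net area = 36 − 1.5 = 34.5.

34.5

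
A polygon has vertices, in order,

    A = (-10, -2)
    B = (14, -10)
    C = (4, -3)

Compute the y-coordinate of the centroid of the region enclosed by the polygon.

-5

Apply the surveyor's formula. First the cross-terms c_i = x_i·y_{i+1} − x_{i+1}·y_i:
  128, -2, -38  ⇒  2A = 88, A = 44.
Then Σ (y_i + y_{i+1})·c_i = -1320, so ȳ = -1320 / (6·44) = -5.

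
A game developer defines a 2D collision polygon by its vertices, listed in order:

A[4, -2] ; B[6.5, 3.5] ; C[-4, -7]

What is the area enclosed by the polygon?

Apply the surveyor's formula: 2A = Σ (x_i·y_{i+1} − x_{i+1}·y_i), indices taken mod 3.
Σ = (27) + (-31.5) + (36) = 31.5
Area = |Σ|/2 = 15.75.

15.75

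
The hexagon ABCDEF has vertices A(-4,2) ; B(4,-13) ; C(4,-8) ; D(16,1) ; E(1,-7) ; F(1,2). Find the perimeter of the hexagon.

68

|AB| = √((8)² + (-15)²) = √289 = 17
|BC| = √((0)² + (5)²) = √25 = 5
|CD| = √((12)² + (9)²) = √225 = 15
|DE| = √((-15)² + (-8)²) = √289 = 17
|EF| = √((0)² + (9)²) = √81 = 9
|FA| = √((-5)² + (0)²) = √25 = 5
Perimeter = 17 + 5 + 15 + 17 + 9 + 5 = 68.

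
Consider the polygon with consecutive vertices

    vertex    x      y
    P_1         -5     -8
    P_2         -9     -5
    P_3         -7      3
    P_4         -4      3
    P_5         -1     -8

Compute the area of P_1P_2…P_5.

P_1→P_2: (-5)(-5) − (-9)(-8) = -47
P_2→P_3: (-9)(3) − (-7)(-5) = -62
P_3→P_4: (-7)(3) − (-4)(3) = -9
P_4→P_5: (-4)(-8) − (-1)(3) = 35
P_5→P_1: (-1)(-8) − (-5)(-8) = -32
Σ = -115
Area = |Σ|/2 = 57.5.

57.5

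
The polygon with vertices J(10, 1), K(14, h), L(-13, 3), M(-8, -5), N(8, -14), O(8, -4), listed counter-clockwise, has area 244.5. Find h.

4

Write out the shoelace sum; only the two edges meeting at K involve h:
2·Area = [(10·h − 14·1) + (14·3 − (-13)·h)] + 369
       = 23·h + 397 = 489
⇒ h = 4.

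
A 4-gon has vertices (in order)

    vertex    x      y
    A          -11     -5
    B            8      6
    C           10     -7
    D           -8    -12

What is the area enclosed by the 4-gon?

205

Σ = (-26) + (-116) + (-176) + (-92) = -410
Area = |Σ|/2 = 205.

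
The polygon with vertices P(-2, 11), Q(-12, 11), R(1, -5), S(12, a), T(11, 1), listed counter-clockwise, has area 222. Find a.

-9

The doubled signed area Σ (x_i y_{i+1} − x_{i+1} y_i) is linear in a.
With a=0 it equals 354; the coefficient of a is -10 (from the two edges through S).
So -10·a + 354 = 2·222 = 444 ⇒ a = -9.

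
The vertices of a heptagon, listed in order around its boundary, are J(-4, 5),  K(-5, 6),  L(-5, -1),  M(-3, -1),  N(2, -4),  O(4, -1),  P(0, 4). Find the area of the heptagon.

Σ = (1) + (35) + (2) + (14) + (14) + (16) + (16) = 98
Area = |Σ|/2 = 49.

49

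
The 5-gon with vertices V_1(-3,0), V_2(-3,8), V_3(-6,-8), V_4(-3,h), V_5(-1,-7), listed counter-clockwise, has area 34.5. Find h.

Write out the shoelace sum; only the two edges meeting at V_4 involve h:
2·Area = [((-6)·h − (-3)·(-8)) + ((-3)·(-7) − (-1)·h)] + 27
       = -5·h + 24 = 69
⇒ h = -9.

-9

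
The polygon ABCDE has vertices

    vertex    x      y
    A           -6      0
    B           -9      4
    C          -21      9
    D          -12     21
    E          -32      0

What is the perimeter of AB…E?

88

|AB| = √((-3)² + (4)²) = √25 = 5
|BC| = √((-12)² + (5)²) = √169 = 13
|CD| = √((9)² + (12)²) = √225 = 15
|DE| = √((-20)² + (-21)²) = √841 = 29
|EA| = √((26)² + (0)²) = √676 = 26
Perimeter = 5 + 13 + 15 + 29 + 26 = 88.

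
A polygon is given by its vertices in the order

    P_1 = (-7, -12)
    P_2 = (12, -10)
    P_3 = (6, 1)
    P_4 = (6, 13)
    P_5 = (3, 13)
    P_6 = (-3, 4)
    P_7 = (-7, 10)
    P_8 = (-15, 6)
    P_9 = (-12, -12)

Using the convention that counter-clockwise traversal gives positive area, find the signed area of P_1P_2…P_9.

Σ = (214) + (72) + (72) + (39) + (51) + (-2) + (108) + (252) + (60) = 866
Signed area = Σ/2 = 433 (positive ⇒ counter-clockwise traversal).

433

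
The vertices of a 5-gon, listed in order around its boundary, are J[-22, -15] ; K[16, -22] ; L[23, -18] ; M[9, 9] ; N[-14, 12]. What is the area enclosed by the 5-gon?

1009.5

Apply Gauss's area formula: 2A = Σ (x_i·y_{i+1} − x_{i+1}·y_i), indices taken mod 5.
J→K: (-22)(-22) − (16)(-15) = 724
K→L: (16)(-18) − (23)(-22) = 218
L→M: (23)(9) − (9)(-18) = 369
M→N: (9)(12) − (-14)(9) = 234
N→J: (-14)(-15) − (-22)(12) = 474
Σ = 2019
Area = |Σ|/2 = 1009.5.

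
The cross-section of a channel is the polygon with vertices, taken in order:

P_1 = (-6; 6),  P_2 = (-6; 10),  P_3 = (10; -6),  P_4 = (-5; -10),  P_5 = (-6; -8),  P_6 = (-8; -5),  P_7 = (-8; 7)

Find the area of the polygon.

Apply the shoelace formula: 2A = Σ (x_i·y_{i+1} − x_{i+1}·y_i), indices taken mod 7.
Σ = (-24) + (-64) + (-130) + (-20) + (-34) + (-96) + (-6) = -374
Area = |Σ|/2 = 187.

187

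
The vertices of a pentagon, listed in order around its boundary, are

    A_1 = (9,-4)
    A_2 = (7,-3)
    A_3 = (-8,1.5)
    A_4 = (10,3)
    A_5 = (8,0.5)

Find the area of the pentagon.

53.5

Apply the shoelace (surveyor's) formula: 2A = Σ (x_i·y_{i+1} − x_{i+1}·y_i), indices taken mod 5.
Σ = (1) + (-13.5) + (-39) + (-19) + (-36.5) = -107
Area = |Σ|/2 = 53.5.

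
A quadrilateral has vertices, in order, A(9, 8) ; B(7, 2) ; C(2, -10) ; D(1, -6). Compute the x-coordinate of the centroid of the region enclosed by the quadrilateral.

Apply Gauss's area formula. First the cross-terms c_i = x_i·y_{i+1} − x_{i+1}·y_i:
  -38, -74, -2, 62  ⇒  2A = -52, A = -26.
Then Σ (x_i + x_{i+1})·c_i = -660, so x̄ = -660 / (6·(-26)) = 55/13.

55/13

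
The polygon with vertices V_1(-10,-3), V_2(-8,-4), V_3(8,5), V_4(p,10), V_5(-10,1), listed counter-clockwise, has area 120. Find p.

The doubled signed area Σ (x_i y_{i+1} − x_{i+1} y_i) is linear in p.
With p=0 it equals 228; the coefficient of p is -4 (from the two edges through V_4).
So -4·p + 228 = 2·120 = 240 ⇒ p = -3.

-3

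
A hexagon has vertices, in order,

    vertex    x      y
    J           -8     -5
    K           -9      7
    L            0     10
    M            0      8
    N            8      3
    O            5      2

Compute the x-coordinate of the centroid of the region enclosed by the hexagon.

Apply the surveyor's formula. First the cross-terms c_i = x_i·y_{i+1} − x_{i+1}·y_i:
  -101, -90, 0, -64, 1, -9  ⇒  2A = -263, A = -131.5.
Then Σ (x_i + x_{i+1})·c_i = 2055, so x̄ = 2055 / (6·(-131.5)) = -685/263.

-685/263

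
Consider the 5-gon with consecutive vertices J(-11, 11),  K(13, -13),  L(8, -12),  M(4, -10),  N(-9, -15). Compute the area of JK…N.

249

Apply the surveyor's formula: 2A = Σ (x_i·y_{i+1} − x_{i+1}·y_i), indices taken mod 5.
Σ = (0) + (-52) + (-32) + (-150) + (-264) = -498
Area = |Σ|/2 = 249.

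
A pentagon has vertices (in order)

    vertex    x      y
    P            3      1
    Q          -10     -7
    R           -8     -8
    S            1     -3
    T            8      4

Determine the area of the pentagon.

34.5

Apply the surveyor's formula: 2A = Σ (x_i·y_{i+1} − x_{i+1}·y_i), indices taken mod 5.
Cross-terms: -11, 24, 32, 28, -4  ⇒  Σ = 69
Area = |Σ|/2 = 34.5.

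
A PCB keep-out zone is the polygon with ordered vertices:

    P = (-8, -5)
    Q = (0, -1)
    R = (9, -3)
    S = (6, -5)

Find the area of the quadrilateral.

P→Q: (-8)(-1) − (0)(-5) = 8
Q→R: (0)(-3) − (9)(-1) = 9
R→S: (9)(-5) − (6)(-3) = -27
S→P: (6)(-5) − (-8)(-5) = -70
Σ = -80
Area = |Σ|/2 = 40.

40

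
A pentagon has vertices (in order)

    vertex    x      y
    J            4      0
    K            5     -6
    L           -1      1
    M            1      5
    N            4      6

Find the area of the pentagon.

34.5

Apply Gauss's area formula: 2A = Σ (x_i·y_{i+1} − x_{i+1}·y_i), indices taken mod 5.
J→K: (4)(-6) − (5)(0) = -24
K→L: (5)(1) − (-1)(-6) = -1
L→M: (-1)(5) − (1)(1) = -6
M→N: (1)(6) − (4)(5) = -14
N→J: (4)(0) − (4)(6) = -24
Σ = -69
Area = |Σ|/2 = 34.5.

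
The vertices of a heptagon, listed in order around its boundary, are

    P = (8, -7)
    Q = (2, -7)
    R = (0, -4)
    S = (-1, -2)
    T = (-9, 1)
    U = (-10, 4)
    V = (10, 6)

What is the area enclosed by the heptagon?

158.5

Apply the shoelace formula: 2A = Σ (x_i·y_{i+1} − x_{i+1}·y_i), indices taken mod 7.
Σ = (-42) + (-8) + (-4) + (-19) + (-26) + (-100) + (-118) = -317
Area = |Σ|/2 = 158.5.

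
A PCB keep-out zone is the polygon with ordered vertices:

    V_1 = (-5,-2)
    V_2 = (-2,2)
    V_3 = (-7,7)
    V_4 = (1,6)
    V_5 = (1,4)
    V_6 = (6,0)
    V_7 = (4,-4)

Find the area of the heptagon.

Apply the shoelace (surveyor's) formula: 2A = Σ (x_i·y_{i+1} − x_{i+1}·y_i), indices taken mod 7.
Σ = (-14) + (0) + (-49) + (-2) + (-24) + (-24) + (-28) = -141
Area = |Σ|/2 = 70.5.

70.5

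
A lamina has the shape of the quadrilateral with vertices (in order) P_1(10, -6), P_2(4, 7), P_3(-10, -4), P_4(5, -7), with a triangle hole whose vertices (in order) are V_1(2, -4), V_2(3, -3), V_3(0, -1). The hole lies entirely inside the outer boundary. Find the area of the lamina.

136.5

Outer boundary:
P_1→P_2: (10)(7) − (4)(-6) = 94
P_2→P_3: (4)(-4) − (-10)(7) = 54
P_3→P_4: (-10)(-7) − (5)(-4) = 90
P_4→P_1: (5)(-6) − (10)(-7) = 40
Σ = 278
Area = |Σ|/2 = 139.
Hole:
Apply Gauss's area formula: 2A = Σ (x_i·y_{i+1} − x_{i+1}·y_i), indices taken mod 3.
Σ = (6) + (-3) + (2) = 5
Area = |Σ|/2 = 2.5.
Net area = 139 − 2.5 = 136.5.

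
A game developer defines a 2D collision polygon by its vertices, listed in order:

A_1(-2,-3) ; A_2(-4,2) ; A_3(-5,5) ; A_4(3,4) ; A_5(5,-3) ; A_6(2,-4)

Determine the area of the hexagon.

59

Apply the surveyor's formula: 2A = Σ (x_i·y_{i+1} − x_{i+1}·y_i), indices taken mod 6.
A_1→A_2: (-2)(2) − (-4)(-3) = -16
A_2→A_3: (-4)(5) − (-5)(2) = -10
A_3→A_4: (-5)(4) − (3)(5) = -35
A_4→A_5: (3)(-3) − (5)(4) = -29
A_5→A_6: (5)(-4) − (2)(-3) = -14
A_6→A_1: (2)(-3) − (-2)(-4) = -14
Σ = -118
Area = |Σ|/2 = 59.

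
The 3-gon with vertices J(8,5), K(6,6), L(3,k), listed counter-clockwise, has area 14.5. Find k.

-7

Write out the shoelace sum; only the two edges meeting at L involve k:
2·Area = [(6·k − 3·6) + (3·5 − 8·k)] + 18
       = -2·k + 15 = 29
⇒ k = -7.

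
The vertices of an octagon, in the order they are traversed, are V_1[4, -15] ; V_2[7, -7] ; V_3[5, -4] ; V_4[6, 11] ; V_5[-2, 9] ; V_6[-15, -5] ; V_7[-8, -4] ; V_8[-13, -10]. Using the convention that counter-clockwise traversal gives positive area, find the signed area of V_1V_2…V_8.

Apply the shoelace formula: 2A = Σ (x_i·y_{i+1} − x_{i+1}·y_i), indices taken mod 8.
Σ = (77) + (7) + (79) + (76) + (145) + (20) + (28) + (235) = 667
Signed area = Σ/2 = 333.5 (positive ⇒ counter-clockwise traversal).

333.5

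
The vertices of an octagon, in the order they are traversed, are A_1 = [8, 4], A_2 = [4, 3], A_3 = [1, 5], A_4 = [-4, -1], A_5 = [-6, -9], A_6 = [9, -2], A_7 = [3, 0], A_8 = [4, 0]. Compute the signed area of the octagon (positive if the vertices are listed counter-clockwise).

Apply the shoelace formula: 2A = Σ (x_i·y_{i+1} − x_{i+1}·y_i), indices taken mod 8.
Cross-terms: 8, 17, 19, 30, 93, 6, 0, 16  ⇒  Σ = 189
Signed area = Σ/2 = 94.5 (positive ⇒ counter-clockwise traversal).

94.5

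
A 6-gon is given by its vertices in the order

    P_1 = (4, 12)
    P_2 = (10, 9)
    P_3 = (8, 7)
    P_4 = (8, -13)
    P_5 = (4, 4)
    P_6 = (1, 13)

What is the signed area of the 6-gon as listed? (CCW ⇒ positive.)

Σ = (-84) + (-2) + (-160) + (84) + (48) + (-40) = -154
Signed area = Σ/2 = -77 (negative ⇒ clockwise traversal).

-77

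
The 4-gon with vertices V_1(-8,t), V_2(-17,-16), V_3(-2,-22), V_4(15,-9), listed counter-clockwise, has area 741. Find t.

23

The doubled signed area Σ (x_i y_{i+1} − x_{i+1} y_i) is linear in t.
With t=0 it equals 746; the coefficient of t is 32 (from the two edges through V_1).
So 32·t + 746 = 2·741 = 1482 ⇒ t = 23.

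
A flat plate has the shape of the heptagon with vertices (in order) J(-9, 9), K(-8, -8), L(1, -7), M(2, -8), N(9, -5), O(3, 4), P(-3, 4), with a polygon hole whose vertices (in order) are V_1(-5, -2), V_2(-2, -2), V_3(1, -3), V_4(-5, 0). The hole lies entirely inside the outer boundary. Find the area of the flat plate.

175.5

Outer boundary:
Cross-terms: 144, 64, 6, 62, 51, 24, 9  ⇒  Σ = 360
Area = |Σ|/2 = 180.
Hole:
Apply the shoelace (surveyor's) formula: 2A = Σ (x_i·y_{i+1} − x_{i+1}·y_i), indices taken mod 4.
Σ = (6) + (8) + (-15) + (10) = 9
Area = |Σ|/2 = 4.5.
Net area = 180 − 4.5 = 175.5.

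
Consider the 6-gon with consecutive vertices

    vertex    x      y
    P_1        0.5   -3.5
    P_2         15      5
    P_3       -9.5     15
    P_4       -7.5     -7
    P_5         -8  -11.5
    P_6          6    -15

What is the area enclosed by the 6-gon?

Apply Gauss's area formula: 2A = Σ (x_i·y_{i+1} − x_{i+1}·y_i), indices taken mod 6.
Σ = (55) + (272.5) + (179) + (30.25) + (189) + (-13.5) = 712.25
Area = |Σ|/2 = 356.125.

356.125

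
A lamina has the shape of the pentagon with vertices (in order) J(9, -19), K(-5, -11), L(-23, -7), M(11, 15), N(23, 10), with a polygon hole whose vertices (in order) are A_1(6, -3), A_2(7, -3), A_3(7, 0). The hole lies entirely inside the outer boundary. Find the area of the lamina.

719.5

Outer boundary:
Apply the shoelace formula: 2A = Σ (x_i·y_{i+1} − x_{i+1}·y_i), indices taken mod 5.
Cross-terms: -194, -218, -268, -235, -527  ⇒  Σ = -1442
Area = |Σ|/2 = 721.
Hole:
Σ = (3) + (21) + (-21) = 3
Area = |Σ|/2 = 1.5.
Net area = 721 − 1.5 = 719.5.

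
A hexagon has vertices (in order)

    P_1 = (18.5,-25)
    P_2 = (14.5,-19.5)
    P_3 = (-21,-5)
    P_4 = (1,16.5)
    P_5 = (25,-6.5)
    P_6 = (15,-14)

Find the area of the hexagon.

Apply Gauss's area formula: 2A = Σ (x_i·y_{i+1} − x_{i+1}·y_i), indices taken mod 6.
Σ = (1.75) + (-482) + (-341.5) + (-419) + (-252.5) + (-116) = -1609.25
Area = |Σ|/2 = 804.625.

804.625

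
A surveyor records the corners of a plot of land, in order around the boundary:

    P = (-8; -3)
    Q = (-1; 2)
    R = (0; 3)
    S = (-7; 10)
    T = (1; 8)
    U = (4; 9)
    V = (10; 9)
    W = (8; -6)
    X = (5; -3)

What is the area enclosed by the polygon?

154.5

P→Q: (-8)(2) − (-1)(-3) = -19
Q→R: (-1)(3) − (0)(2) = -3
R→S: (0)(10) − (-7)(3) = 21
S→T: (-7)(8) − (1)(10) = -66
T→U: (1)(9) − (4)(8) = -23
U→V: (4)(9) − (10)(9) = -54
V→W: (10)(-6) − (8)(9) = -132
W→X: (8)(-3) − (5)(-6) = 6
X→P: (5)(-3) − (-8)(-3) = -39
Σ = -309
Area = |Σ|/2 = 154.5.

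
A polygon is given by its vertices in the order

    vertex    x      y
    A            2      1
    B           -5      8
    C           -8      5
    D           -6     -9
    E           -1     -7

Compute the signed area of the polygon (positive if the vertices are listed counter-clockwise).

Apply Gauss's area formula: 2A = Σ (x_i·y_{i+1} − x_{i+1}·y_i), indices taken mod 5.
A→B: (2)(8) − (-5)(1) = 21
B→C: (-5)(5) − (-8)(8) = 39
C→D: (-8)(-9) − (-6)(5) = 102
D→E: (-6)(-7) − (-1)(-9) = 33
E→A: (-1)(1) − (2)(-7) = 13
Σ = 208
Signed area = Σ/2 = 104 (positive ⇒ counter-clockwise traversal).

104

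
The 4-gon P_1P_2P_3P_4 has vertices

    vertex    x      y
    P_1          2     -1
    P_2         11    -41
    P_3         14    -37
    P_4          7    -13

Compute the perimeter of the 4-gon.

84

|P_1P_2| = √((9)² + (-40)²) = √1681 = 41
|P_2P_3| = √((3)² + (4)²) = √25 = 5
|P_3P_4| = √((-7)² + (24)²) = √625 = 25
|P_4P_1| = √((-5)² + (12)²) = √169 = 13
Perimeter = 41 + 5 + 25 + 13 = 84.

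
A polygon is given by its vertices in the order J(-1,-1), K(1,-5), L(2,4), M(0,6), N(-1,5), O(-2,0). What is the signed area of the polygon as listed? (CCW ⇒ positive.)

25

Apply Gauss's area formula: 2A = Σ (x_i·y_{i+1} − x_{i+1}·y_i), indices taken mod 6.
Σ = (6) + (14) + (12) + (6) + (10) + (2) = 50
Signed area = Σ/2 = 25 (positive ⇒ counter-clockwise traversal).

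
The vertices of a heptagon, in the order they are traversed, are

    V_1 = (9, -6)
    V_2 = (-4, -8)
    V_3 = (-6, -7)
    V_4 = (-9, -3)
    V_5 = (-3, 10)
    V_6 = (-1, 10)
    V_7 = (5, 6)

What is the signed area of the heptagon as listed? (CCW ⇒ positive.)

V_1→V_2: (9)(-8) − (-4)(-6) = -96
V_2→V_3: (-4)(-7) − (-6)(-8) = -20
V_3→V_4: (-6)(-3) − (-9)(-7) = -45
V_4→V_5: (-9)(10) − (-3)(-3) = -99
V_5→V_6: (-3)(10) − (-1)(10) = -20
V_6→V_7: (-1)(6) − (5)(10) = -56
V_7→V_1: (5)(-6) − (9)(6) = -84
Σ = -420
Signed area = Σ/2 = -210 (negative ⇒ clockwise traversal).

-210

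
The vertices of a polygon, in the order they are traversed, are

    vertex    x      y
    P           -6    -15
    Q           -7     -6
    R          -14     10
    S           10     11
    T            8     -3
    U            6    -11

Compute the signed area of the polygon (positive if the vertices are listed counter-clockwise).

-410.5

Σ = (-69) + (-154) + (-254) + (-118) + (-70) + (-156) = -821
Signed area = Σ/2 = -410.5 (negative ⇒ clockwise traversal).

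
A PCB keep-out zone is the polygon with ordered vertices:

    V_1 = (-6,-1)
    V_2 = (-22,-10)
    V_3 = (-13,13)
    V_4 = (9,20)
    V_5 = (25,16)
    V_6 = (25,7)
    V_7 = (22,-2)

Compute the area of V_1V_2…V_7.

Apply the shoelace formula: 2A = Σ (x_i·y_{i+1} − x_{i+1}·y_i), indices taken mod 7.
Σ = (38) + (-416) + (-377) + (-356) + (-225) + (-204) + (-34) = -1574
Area = |Σ|/2 = 787.

787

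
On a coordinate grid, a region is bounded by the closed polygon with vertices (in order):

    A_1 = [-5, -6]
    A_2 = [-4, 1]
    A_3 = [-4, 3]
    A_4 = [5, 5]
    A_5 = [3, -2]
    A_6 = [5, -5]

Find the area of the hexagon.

78.5

Apply Gauss's area formula: 2A = Σ (x_i·y_{i+1} − x_{i+1}·y_i), indices taken mod 6.
Σ = (-29) + (-8) + (-35) + (-25) + (-5) + (-55) = -157
Area = |Σ|/2 = 78.5.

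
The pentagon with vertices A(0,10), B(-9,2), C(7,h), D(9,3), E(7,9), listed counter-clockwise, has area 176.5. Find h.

Write out the shoelace sum; only the two edges meeting at C involve h:
2·Area = [((-9)·h − 7·2) + (7·3 − 9·h)] + 220
       = -18·h + 227 = 353
⇒ h = -7.

-7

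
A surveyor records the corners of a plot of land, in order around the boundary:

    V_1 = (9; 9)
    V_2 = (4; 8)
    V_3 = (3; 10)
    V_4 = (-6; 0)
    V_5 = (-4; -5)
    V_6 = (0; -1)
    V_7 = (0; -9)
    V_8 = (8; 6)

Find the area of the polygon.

Apply the shoelace (surveyor's) formula: 2A = Σ (x_i·y_{i+1} − x_{i+1}·y_i), indices taken mod 8.
Cross-terms: 36, 16, 60, 30, 4, 0, 72, 18  ⇒  Σ = 236
Area = |Σ|/2 = 118.

118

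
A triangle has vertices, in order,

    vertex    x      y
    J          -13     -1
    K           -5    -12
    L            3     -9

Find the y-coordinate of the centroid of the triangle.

Apply the shoelace formula. First the cross-terms c_i = x_i·y_{i+1} − x_{i+1}·y_i:
  151, 81, -120  ⇒  2A = 112, A = 56.
Then Σ (y_i + y_{i+1})·c_i = -2464, so ȳ = -2464 / (6·56) = -22/3.

-22/3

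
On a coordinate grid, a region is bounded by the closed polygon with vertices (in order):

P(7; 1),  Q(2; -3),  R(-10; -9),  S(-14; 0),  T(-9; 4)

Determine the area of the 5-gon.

145

Σ = (-23) + (-48) + (-126) + (-56) + (-37) = -290
Area = |Σ|/2 = 145.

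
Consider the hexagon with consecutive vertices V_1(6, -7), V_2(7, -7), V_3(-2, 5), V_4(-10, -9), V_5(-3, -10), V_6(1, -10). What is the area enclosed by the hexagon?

Σ = (7) + (21) + (68) + (73) + (40) + (53) = 262
Area = |Σ|/2 = 131.

131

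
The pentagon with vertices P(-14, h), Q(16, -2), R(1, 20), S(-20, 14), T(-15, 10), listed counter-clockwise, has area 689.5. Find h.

-15

The doubled signed area Σ (x_i y_{i+1} − x_{i+1} y_i) is linear in h.
With h=0 it equals 914; the coefficient of h is -31 (from the two edges through P).
So -31·h + 914 = 2·689.5 = 1379 ⇒ h = -15.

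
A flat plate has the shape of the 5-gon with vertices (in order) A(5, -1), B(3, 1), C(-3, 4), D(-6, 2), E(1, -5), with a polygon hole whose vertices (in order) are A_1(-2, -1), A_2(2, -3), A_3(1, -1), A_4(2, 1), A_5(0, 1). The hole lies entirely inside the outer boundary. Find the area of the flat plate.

38.5

Outer boundary:
Apply the shoelace (surveyor's) formula: 2A = Σ (x_i·y_{i+1} − x_{i+1}·y_i), indices taken mod 5.
A→B: (5)(1) − (3)(-1) = 8
B→C: (3)(4) − (-3)(1) = 15
C→D: (-3)(2) − (-6)(4) = 18
D→E: (-6)(-5) − (1)(2) = 28
E→A: (1)(-1) − (5)(-5) = 24
Σ = 93
Area = |Σ|/2 = 46.5.
Hole:
A_1→A_2: (-2)(-3) − (2)(-1) = 8
A_2→A_3: (2)(-1) − (1)(-3) = 1
A_3→A_4: (1)(1) − (2)(-1) = 3
A_4→A_5: (2)(1) − (0)(1) = 2
A_5→A_1: (0)(-1) − (-2)(1) = 2
Σ = 16
Area = |Σ|/2 = 8.
Net area = 46.5 − 8 = 38.5.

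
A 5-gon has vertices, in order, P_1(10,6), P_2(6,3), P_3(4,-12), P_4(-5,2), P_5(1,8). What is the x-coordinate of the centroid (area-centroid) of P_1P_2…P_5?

Apply the surveyor's formula. First the cross-terms c_i = x_i·y_{i+1} − x_{i+1}·y_i:
  -6, -84, -52, -42, -74  ⇒  2A = -258, A = -129.
Then Σ (x_i + x_{i+1})·c_i = -1530, so x̄ = -1530 / (6·(-129)) = 85/43.

85/43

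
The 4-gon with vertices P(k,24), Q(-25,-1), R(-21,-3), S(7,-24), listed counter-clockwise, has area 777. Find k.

9

Write out the shoelace sum; only the two edges meeting at P involve k:
2·Area = [(7·24 − k·(-24)) + (k·(-1) − (-25)·24)] + 579
       = 23·k + 1347 = 1554
⇒ k = 9.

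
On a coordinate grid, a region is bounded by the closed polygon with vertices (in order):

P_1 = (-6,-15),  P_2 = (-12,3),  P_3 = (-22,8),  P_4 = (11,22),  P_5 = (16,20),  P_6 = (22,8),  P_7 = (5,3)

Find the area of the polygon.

637.5

Apply Gauss's area formula: 2A = Σ (x_i·y_{i+1} − x_{i+1}·y_i), indices taken mod 7.
Cross-terms: -198, -30, -572, -132, -312, 26, -57  ⇒  Σ = -1275
Area = |Σ|/2 = 637.5.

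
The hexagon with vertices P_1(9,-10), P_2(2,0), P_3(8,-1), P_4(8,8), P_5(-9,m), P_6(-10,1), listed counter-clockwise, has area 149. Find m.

3

The doubled signed area Σ (x_i y_{i+1} − x_{i+1} y_i) is linear in m.
With m=0 it equals 244; the coefficient of m is 18 (from the two edges through P_5).
So 18·m + 244 = 2·149 = 298 ⇒ m = 3.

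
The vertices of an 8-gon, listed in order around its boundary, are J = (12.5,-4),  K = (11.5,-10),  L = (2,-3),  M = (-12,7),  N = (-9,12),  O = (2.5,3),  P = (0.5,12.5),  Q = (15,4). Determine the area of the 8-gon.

Cross-terms: -79, -14.5, -22, -81, -57, 29.75, -185.5, -110  ⇒  Σ = -519.25
Area = |Σ|/2 = 259.625.

259.625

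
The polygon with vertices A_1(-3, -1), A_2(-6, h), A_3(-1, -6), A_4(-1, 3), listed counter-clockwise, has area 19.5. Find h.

-4

Write out the shoelace sum; only the two edges meeting at A_2 involve h:
2·Area = [((-3)·h − (-6)·(-1)) + ((-6)·(-6) − (-1)·h)] + 1
       = -2·h + 31 = 39
⇒ h = -4.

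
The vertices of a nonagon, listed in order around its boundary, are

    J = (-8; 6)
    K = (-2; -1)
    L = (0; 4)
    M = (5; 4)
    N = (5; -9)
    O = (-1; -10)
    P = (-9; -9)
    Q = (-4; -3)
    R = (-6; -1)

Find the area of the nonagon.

Apply Gauss's area formula: 2A = Σ (x_i·y_{i+1} − x_{i+1}·y_i), indices taken mod 9.
J→K: (-8)(-1) − (-2)(6) = 20
K→L: (-2)(4) − (0)(-1) = -8
L→M: (0)(4) − (5)(4) = -20
M→N: (5)(-9) − (5)(4) = -65
N→O: (5)(-10) − (-1)(-9) = -59
O→P: (-1)(-9) − (-9)(-10) = -81
P→Q: (-9)(-3) − (-4)(-9) = -9
Q→R: (-4)(-1) − (-6)(-3) = -14
R→J: (-6)(6) − (-8)(-1) = -44
Σ = -280
Area = |Σ|/2 = 140.

140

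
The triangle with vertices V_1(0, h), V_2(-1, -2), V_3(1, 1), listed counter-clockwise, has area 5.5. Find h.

The doubled signed area Σ (x_i y_{i+1} − x_{i+1} y_i) is linear in h.
With h=0 it equals 1; the coefficient of h is 2 (from the two edges through V_1).
So 2·h + 1 = 2·5.5 = 11 ⇒ h = 5.

5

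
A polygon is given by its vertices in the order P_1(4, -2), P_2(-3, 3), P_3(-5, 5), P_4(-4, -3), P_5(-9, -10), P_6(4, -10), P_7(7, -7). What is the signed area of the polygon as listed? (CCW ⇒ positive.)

120

Apply the shoelace formula: 2A = Σ (x_i·y_{i+1} − x_{i+1}·y_i), indices taken mod 7.
Cross-terms: 6, 0, 35, 13, 130, 42, 14  ⇒  Σ = 240
Signed area = Σ/2 = 120 (positive ⇒ counter-clockwise traversal).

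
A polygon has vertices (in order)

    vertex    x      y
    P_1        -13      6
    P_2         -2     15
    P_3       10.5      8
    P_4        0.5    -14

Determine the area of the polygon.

Apply Gauss's area formula: 2A = Σ (x_i·y_{i+1} − x_{i+1}·y_i), indices taken mod 4.
Σ = (-183) + (-173.5) + (-151) + (-179) = -686.5
Area = |Σ|/2 = 343.25.

343.25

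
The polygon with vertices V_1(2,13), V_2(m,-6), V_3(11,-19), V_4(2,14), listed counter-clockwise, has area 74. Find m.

3

The doubled signed area Σ (x_i y_{i+1} − x_{i+1} y_i) is linear in m.
With m=0 it equals 244; the coefficient of m is -32 (from the two edges through V_2).
So -32·m + 244 = 2·74 = 148 ⇒ m = 3.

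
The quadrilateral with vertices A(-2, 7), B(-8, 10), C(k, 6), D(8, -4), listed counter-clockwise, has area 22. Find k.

-4

Write out the shoelace sum; only the two edges meeting at C involve k:
2·Area = [((-8)·6 − k·10) + (k·(-4) − 8·6)] + 84
       = -14·k + -12 = 44
⇒ k = -4.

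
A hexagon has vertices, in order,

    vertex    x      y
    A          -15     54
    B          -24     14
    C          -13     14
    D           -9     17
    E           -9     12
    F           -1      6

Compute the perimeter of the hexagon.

122

|AB| = √((-9)² + (-40)²) = √1681 = 41
|BC| = √((11)² + (0)²) = √121 = 11
|CD| = √((4)² + (3)²) = √25 = 5
|DE| = √((0)² + (-5)²) = √25 = 5
|EF| = √((8)² + (-6)²) = √100 = 10
|FA| = √((-14)² + (48)²) = √2500 = 50
Perimeter = 41 + 11 + 5 + 5 + 10 + 50 = 122.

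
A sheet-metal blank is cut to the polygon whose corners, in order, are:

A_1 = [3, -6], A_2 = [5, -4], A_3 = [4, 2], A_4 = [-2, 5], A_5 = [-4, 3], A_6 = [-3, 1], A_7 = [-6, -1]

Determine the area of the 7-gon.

67.5

Σ = (18) + (26) + (24) + (14) + (5) + (9) + (39) = 135
Area = |Σ|/2 = 67.5.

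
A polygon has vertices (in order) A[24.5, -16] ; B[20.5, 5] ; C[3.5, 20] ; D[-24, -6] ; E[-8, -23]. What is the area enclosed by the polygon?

Apply the shoelace formula: 2A = Σ (x_i·y_{i+1} − x_{i+1}·y_i), indices taken mod 5.
Cross-terms: 450.5, 392.5, 459, 504, 691.5  ⇒  Σ = 2497.5
Area = |Σ|/2 = 1248.75.

1248.75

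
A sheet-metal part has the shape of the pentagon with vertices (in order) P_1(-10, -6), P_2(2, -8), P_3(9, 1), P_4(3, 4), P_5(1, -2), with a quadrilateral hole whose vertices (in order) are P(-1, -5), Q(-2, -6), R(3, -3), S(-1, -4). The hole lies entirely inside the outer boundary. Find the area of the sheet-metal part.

78.5

Outer boundary:
Apply the shoelace formula: 2A = Σ (x_i·y_{i+1} − x_{i+1}·y_i), indices taken mod 5.
Σ = (92) + (74) + (33) + (-10) + (-26) = 163
Area = |Σ|/2 = 81.5.
Hole:
Apply the shoelace (surveyor's) formula: 2A = Σ (x_i·y_{i+1} − x_{i+1}·y_i), indices taken mod 4.
Σ = (-4) + (24) + (-15) + (1) = 6
Area = |Σ|/2 = 3.
Net area = 81.5 − 3 = 78.5.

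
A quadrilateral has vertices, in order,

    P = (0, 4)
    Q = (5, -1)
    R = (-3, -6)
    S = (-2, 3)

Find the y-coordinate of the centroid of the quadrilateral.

-89/123

Apply the shoelace (surveyor's) formula. First the cross-terms c_i = x_i·y_{i+1} − x_{i+1}·y_i:
  -20, -33, -21, -8  ⇒  2A = -82, A = -41.
Then Σ (y_i + y_{i+1})·c_i = 178, so ȳ = 178 / (6·(-41)) = -89/123.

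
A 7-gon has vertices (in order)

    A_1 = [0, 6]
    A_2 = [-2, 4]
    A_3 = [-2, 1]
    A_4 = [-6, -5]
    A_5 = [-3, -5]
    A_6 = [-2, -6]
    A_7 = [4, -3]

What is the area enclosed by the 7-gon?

55.5

Σ = (12) + (6) + (16) + (15) + (8) + (30) + (24) = 111
Area = |Σ|/2 = 55.5.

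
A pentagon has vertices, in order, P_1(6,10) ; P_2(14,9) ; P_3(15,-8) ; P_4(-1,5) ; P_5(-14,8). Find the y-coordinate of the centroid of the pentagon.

1165/294

Apply the shoelace formula. First the cross-terms c_i = x_i·y_{i+1} − x_{i+1}·y_i:
  -86, -247, 67, 62, -188  ⇒  2A = -392, A = -196.
Then Σ (y_i + y_{i+1})·c_i = -4660, so ȳ = -4660 / (6·(-196)) = 1165/294.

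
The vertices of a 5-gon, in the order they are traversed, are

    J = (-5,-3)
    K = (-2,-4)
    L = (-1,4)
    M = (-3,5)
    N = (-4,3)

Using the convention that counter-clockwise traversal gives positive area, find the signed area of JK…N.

Apply the shoelace (surveyor's) formula: 2A = Σ (x_i·y_{i+1} − x_{i+1}·y_i), indices taken mod 5.
Σ = (14) + (-12) + (7) + (11) + (27) = 47
Signed area = Σ/2 = 23.5 (positive ⇒ counter-clockwise traversal).

23.5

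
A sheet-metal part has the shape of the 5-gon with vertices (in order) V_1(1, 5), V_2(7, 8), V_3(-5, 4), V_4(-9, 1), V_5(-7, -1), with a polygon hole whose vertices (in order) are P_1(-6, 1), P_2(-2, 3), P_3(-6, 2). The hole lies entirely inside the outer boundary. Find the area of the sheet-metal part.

Outer boundary:
Σ = (-27) + (68) + (31) + (16) + (-34) = 54
Area = |Σ|/2 = 27.
Hole:
Apply the shoelace formula: 2A = Σ (x_i·y_{i+1} − x_{i+1}·y_i), indices taken mod 3.
P_1→P_2: (-6)(3) − (-2)(1) = -16
P_2→P_3: (-2)(2) − (-6)(3) = 14
P_3→P_1: (-6)(1) − (-6)(2) = 6
Σ = 4
Area = |Σ|/2 = 2.
Net area = 27 − 2 = 25.

25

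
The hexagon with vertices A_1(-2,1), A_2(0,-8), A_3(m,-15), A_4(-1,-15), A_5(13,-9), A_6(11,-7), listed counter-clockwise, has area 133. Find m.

The doubled signed area Σ (x_i y_{i+1} − x_{i+1} y_i) is linear in m.
With m=0 it equals 210; the coefficient of m is -7 (from the two edges through A_3).
So -7·m + 210 = 2·133 = 266 ⇒ m = -8.

-8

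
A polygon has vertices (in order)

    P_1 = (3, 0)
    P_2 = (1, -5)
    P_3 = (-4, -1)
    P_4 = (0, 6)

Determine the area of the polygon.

39

Apply the shoelace formula: 2A = Σ (x_i·y_{i+1} − x_{i+1}·y_i), indices taken mod 4.
P_1→P_2: (3)(-5) − (1)(0) = -15
P_2→P_3: (1)(-1) − (-4)(-5) = -21
P_3→P_4: (-4)(6) − (0)(-1) = -24
P_4→P_1: (0)(0) − (3)(6) = -18
Σ = -78
Area = |Σ|/2 = 39.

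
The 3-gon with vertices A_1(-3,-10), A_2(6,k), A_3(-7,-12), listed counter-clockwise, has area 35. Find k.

The doubled signed area Σ (x_i y_{i+1} − x_{i+1} y_i) is linear in k.
With k=0 it equals 22; the coefficient of k is 4 (from the two edges through A_2).
So 4·k + 22 = 2·35 = 70 ⇒ k = 12.

12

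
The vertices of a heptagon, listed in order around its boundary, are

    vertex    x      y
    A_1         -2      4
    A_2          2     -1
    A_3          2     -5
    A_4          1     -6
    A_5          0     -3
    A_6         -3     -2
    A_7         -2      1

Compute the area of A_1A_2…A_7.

Apply the surveyor's formula: 2A = Σ (x_i·y_{i+1} − x_{i+1}·y_i), indices taken mod 7.
A_1→A_2: (-2)(-1) − (2)(4) = -6
A_2→A_3: (2)(-5) − (2)(-1) = -8
A_3→A_4: (2)(-6) − (1)(-5) = -7
A_4→A_5: (1)(-3) − (0)(-6) = -3
A_5→A_6: (0)(-2) − (-3)(-3) = -9
A_6→A_7: (-3)(1) − (-2)(-2) = -7
A_7→A_1: (-2)(4) − (-2)(1) = -6
Σ = -46
Area = |Σ|/2 = 23.

23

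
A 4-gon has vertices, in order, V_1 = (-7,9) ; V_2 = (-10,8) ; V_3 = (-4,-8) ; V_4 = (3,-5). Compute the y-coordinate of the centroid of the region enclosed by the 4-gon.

Apply the shoelace formula. First the cross-terms c_i = x_i·y_{i+1} − x_{i+1}·y_i:
  34, 112, 44, -8  ⇒  2A = 182, A = 91.
Then Σ (y_i + y_{i+1})·c_i = -26, so ȳ = -26 / (6·91) = -1/21.

-1/21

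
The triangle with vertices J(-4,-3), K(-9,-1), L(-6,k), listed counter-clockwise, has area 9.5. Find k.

-6

The doubled signed area Σ (x_i y_{i+1} − x_{i+1} y_i) is linear in k.
With k=0 it equals -11; the coefficient of k is -5 (from the two edges through L).
So -5·k + -11 = 2·9.5 = 19 ⇒ k = -6.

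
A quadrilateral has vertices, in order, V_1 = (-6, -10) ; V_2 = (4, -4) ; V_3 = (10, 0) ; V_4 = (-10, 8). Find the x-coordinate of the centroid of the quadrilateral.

-484/249

Apply Gauss's area formula. First the cross-terms c_i = x_i·y_{i+1} − x_{i+1}·y_i:
  64, 40, 80, 148  ⇒  2A = 332, A = 166.
Then Σ (x_i + x_{i+1})·c_i = -1936, so x̄ = -1936 / (6·166) = -484/249.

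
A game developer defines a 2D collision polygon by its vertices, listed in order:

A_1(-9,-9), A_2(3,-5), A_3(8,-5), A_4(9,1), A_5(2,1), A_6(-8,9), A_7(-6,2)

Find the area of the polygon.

Apply the shoelace (surveyor's) formula: 2A = Σ (x_i·y_{i+1} − x_{i+1}·y_i), indices taken mod 7.
Σ = (72) + (25) + (53) + (7) + (26) + (38) + (72) = 293
Area = |Σ|/2 = 146.5.

146.5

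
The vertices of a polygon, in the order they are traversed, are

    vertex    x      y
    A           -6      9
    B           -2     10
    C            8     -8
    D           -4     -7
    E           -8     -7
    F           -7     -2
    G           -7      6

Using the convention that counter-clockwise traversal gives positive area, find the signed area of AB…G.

-169

Apply the shoelace formula: 2A = Σ (x_i·y_{i+1} − x_{i+1}·y_i), indices taken mod 7.
Cross-terms: -42, -64, -88, -28, -33, -56, -27  ⇒  Σ = -338
Signed area = Σ/2 = -169 (negative ⇒ clockwise traversal).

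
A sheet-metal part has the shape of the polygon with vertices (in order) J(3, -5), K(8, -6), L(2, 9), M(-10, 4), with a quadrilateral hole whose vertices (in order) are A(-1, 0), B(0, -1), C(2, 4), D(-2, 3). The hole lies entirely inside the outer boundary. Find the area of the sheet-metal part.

Outer boundary:
Cross-terms: 22, 84, 98, 38  ⇒  Σ = 242
Area = |Σ|/2 = 121.
Hole:
Σ = (1) + (2) + (14) + (3) = 20
Area = |Σ|/2 = 10.
Net area = 121 − 10 = 111.

111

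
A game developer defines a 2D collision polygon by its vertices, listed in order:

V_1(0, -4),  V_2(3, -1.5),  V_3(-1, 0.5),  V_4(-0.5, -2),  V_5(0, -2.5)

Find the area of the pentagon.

7.75

Apply Gauss's area formula: 2A = Σ (x_i·y_{i+1} − x_{i+1}·y_i), indices taken mod 5.
Σ = (12) + (0) + (2.25) + (1.25) + (0) = 15.5
Area = |Σ|/2 = 7.75.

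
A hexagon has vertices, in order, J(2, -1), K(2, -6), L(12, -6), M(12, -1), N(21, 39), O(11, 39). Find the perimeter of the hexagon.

|JK| = √((0)² + (-5)²) = √25 = 5
|KL| = √((10)² + (0)²) = √100 = 10
|LM| = √((0)² + (5)²) = √25 = 5
|MN| = √((9)² + (40)²) = √1681 = 41
|NO| = √((-10)² + (0)²) = √100 = 10
|OJ| = √((-9)² + (-40)²) = √1681 = 41
Perimeter = 5 + 10 + 5 + 41 + 10 + 41 = 112.

112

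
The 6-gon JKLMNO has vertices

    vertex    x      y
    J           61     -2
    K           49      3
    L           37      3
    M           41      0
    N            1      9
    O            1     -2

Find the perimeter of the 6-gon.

|JK| = √((-12)² + (5)²) = √169 = 13
|KL| = √((-12)² + (0)²) = √144 = 12
|LM| = √((4)² + (-3)²) = √25 = 5
|MN| = √((-40)² + (9)²) = √1681 = 41
|NO| = √((0)² + (-11)²) = √121 = 11
|OJ| = √((60)² + (0)²) = √3600 = 60
Perimeter = 13 + 12 + 5 + 41 + 11 + 60 = 142.

142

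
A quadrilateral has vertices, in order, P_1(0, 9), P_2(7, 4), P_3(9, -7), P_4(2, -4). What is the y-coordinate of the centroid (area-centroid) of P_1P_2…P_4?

29/57

Apply Gauss's area formula. First the cross-terms c_i = x_i·y_{i+1} − x_{i+1}·y_i:
  -63, -85, -22, 18  ⇒  2A = -152, A = -76.
Then Σ (y_i + y_{i+1})·c_i = -232, so ȳ = -232 / (6·(-76)) = 29/57.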